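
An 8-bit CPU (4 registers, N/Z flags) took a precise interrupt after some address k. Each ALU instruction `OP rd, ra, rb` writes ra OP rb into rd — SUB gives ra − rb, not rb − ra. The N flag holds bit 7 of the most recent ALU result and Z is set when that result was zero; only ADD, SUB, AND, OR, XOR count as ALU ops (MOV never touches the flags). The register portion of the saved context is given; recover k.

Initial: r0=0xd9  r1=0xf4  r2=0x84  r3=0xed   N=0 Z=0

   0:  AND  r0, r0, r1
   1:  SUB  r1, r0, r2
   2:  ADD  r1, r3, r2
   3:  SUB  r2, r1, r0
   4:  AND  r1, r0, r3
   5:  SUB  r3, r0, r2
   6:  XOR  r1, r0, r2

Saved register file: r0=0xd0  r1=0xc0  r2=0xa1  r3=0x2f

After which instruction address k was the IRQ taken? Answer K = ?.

after  0: r0=0xd0 r1=0xf4 r2=0x84 r3=0xed  N=1 Z=0
after  1: r0=0xd0 r1=0x4c r2=0x84 r3=0xed  N=0 Z=0
after  2: r0=0xd0 r1=0x71 r2=0x84 r3=0xed  N=0 Z=0
after  3: r0=0xd0 r1=0x71 r2=0xa1 r3=0xed  N=1 Z=0
after  4: r0=0xd0 r1=0xc0 r2=0xa1 r3=0xed  N=1 Z=0
after  5: r0=0xd0 r1=0xc0 r2=0xa1 r3=0x2f  N=0 Z=0
-- IRQ taken; context saved, return-PC = 6 --

K = 5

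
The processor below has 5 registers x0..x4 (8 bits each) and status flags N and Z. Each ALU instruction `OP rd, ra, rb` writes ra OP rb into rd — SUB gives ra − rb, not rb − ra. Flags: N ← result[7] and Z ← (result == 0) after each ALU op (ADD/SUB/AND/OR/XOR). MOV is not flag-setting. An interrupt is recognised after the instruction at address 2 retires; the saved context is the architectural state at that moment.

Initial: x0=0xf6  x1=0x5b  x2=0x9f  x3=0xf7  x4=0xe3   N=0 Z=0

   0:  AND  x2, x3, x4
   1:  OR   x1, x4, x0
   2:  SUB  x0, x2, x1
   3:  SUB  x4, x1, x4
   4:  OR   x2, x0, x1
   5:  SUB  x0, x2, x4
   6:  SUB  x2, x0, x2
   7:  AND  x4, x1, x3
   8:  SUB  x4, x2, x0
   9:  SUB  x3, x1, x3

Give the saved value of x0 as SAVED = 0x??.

SAVED = 0xec

after  0: x0=0xf6 x1=0x5b x2=0xe3 x3=0xf7 x4=0xe3  N=1 Z=0
after  1: x0=0xf6 x1=0xf7 x2=0xe3 x3=0xf7 x4=0xe3  N=1 Z=0
after  2: x0=0xec x1=0xf7 x2=0xe3 x3=0xf7 x4=0xe3  N=1 Z=0
-- IRQ taken; context saved, return-PC = 3 --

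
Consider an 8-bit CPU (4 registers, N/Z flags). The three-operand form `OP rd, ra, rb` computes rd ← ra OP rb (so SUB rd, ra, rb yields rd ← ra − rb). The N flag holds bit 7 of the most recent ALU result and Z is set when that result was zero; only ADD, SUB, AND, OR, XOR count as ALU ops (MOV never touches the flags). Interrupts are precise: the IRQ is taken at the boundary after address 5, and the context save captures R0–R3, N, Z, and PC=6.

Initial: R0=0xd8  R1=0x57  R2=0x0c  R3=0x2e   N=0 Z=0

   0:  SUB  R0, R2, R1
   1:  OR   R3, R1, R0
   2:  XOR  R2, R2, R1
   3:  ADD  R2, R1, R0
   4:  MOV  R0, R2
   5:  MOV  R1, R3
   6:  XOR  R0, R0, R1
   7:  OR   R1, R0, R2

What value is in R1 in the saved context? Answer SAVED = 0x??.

after  0: R0=0xb5 R1=0x57 R2=0x0c R3=0x2e  N=1 Z=0
after  1: R0=0xb5 R1=0x57 R2=0x0c R3=0xf7  N=1 Z=0
after  2: R0=0xb5 R1=0x57 R2=0x5b R3=0xf7  N=0 Z=0
after  3: R0=0xb5 R1=0x57 R2=0x0c R3=0xf7  N=0 Z=0
after  4: R0=0x0c R1=0x57 R2=0x0c R3=0xf7  N=0 Z=0
after  5: R0=0x0c R1=0xf7 R2=0x0c R3=0xf7  N=0 Z=0
-- IRQ taken; context saved, return-PC = 6 --

SAVED = 0xf7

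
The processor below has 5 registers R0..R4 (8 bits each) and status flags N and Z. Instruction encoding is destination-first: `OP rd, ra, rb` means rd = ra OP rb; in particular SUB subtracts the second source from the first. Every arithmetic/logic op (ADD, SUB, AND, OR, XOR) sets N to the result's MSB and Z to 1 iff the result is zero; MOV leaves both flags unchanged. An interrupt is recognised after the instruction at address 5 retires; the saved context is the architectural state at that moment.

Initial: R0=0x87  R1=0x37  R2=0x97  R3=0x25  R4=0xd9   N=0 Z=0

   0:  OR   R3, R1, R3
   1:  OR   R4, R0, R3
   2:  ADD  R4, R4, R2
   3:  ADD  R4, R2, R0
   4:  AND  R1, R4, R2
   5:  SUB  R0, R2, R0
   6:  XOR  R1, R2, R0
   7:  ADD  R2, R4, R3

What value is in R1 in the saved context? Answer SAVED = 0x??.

after  0: R0=0x87 R1=0x37 R2=0x97 R3=0x37 R4=0xd9  N=0 Z=0
after  1: R0=0x87 R1=0x37 R2=0x97 R3=0x37 R4=0xb7  N=1 Z=0
after  2: R0=0x87 R1=0x37 R2=0x97 R3=0x37 R4=0x4e  N=0 Z=0
after  3: R0=0x87 R1=0x37 R2=0x97 R3=0x37 R4=0x1e  N=0 Z=0
after  4: R0=0x87 R1=0x16 R2=0x97 R3=0x37 R4=0x1e  N=0 Z=0
after  5: R0=0x10 R1=0x16 R2=0x97 R3=0x37 R4=0x1e  N=0 Z=0
-- IRQ taken; context saved, return-PC = 6 --

SAVED = 0x16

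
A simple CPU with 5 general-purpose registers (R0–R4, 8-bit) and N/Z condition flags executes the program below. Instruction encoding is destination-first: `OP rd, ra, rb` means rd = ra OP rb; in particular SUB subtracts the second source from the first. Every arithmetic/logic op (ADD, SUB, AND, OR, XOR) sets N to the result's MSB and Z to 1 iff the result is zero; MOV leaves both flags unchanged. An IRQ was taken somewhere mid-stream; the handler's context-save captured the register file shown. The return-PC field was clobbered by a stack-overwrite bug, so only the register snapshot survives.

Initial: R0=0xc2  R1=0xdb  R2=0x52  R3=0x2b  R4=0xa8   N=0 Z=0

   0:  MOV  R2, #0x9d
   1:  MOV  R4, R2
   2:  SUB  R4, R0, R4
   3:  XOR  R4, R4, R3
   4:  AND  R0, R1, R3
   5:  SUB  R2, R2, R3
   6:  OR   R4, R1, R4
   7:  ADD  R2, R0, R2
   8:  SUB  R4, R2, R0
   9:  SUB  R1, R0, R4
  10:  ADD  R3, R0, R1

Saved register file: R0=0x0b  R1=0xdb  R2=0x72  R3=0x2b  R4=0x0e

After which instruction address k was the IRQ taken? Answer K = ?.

K = 5

after  0: R0=0xc2 R1=0xdb R2=0x9d R3=0x2b R4=0xa8  N=0 Z=0
after  1: R0=0xc2 R1=0xdb R2=0x9d R3=0x2b R4=0x9d  N=0 Z=0
after  2: R0=0xc2 R1=0xdb R2=0x9d R3=0x2b R4=0x25  N=0 Z=0
after  3: R0=0xc2 R1=0xdb R2=0x9d R3=0x2b R4=0x0e  N=0 Z=0
after  4: R0=0x0b R1=0xdb R2=0x9d R3=0x2b R4=0x0e  N=0 Z=0
after  5: R0=0x0b R1=0xdb R2=0x72 R3=0x2b R4=0x0e  N=0 Z=0
-- IRQ taken; context saved, return-PC = 6 --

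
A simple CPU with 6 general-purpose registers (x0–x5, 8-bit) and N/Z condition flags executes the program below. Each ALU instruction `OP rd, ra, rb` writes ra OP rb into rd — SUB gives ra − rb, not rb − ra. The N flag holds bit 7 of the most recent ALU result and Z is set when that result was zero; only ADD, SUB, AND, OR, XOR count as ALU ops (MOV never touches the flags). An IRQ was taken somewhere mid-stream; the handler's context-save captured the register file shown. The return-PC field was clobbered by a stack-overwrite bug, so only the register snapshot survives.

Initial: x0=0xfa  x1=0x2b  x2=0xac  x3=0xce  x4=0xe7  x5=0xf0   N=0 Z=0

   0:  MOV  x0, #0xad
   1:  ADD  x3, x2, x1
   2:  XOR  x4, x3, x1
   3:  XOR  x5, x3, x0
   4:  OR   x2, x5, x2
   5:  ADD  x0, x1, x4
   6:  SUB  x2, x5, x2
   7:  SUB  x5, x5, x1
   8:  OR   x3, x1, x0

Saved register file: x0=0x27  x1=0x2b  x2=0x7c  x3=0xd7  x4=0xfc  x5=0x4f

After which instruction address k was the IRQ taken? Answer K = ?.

K = 7

after  0: x0=0xad x1=0x2b x2=0xac x3=0xce x4=0xe7 x5=0xf0  N=0 Z=0
after  1: x0=0xad x1=0x2b x2=0xac x3=0xd7 x4=0xe7 x5=0xf0  N=1 Z=0
after  2: x0=0xad x1=0x2b x2=0xac x3=0xd7 x4=0xfc x5=0xf0  N=1 Z=0
after  3: x0=0xad x1=0x2b x2=0xac x3=0xd7 x4=0xfc x5=0x7a  N=0 Z=0
after  4: x0=0xad x1=0x2b x2=0xfe x3=0xd7 x4=0xfc x5=0x7a  N=1 Z=0
after  5: x0=0x27 x1=0x2b x2=0xfe x3=0xd7 x4=0xfc x5=0x7a  N=0 Z=0
after  6: x0=0x27 x1=0x2b x2=0x7c x3=0xd7 x4=0xfc x5=0x7a  N=0 Z=0
after  7: x0=0x27 x1=0x2b x2=0x7c x3=0xd7 x4=0xfc x5=0x4f  N=0 Z=0
-- IRQ taken; context saved, return-PC = 8 --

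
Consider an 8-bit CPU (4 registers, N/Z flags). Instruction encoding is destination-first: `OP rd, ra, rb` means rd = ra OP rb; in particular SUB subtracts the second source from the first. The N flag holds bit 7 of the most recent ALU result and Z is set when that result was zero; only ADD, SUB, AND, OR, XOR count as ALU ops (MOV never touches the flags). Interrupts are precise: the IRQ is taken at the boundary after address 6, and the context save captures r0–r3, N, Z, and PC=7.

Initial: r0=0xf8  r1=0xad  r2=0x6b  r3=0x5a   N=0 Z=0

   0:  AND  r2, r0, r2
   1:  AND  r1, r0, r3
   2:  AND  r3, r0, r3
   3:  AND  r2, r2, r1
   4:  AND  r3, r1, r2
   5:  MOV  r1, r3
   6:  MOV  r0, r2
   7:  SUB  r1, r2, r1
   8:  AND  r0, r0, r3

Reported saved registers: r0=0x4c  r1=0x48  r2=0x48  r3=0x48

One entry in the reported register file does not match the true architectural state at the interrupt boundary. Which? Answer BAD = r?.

after  0: r0=0xf8 r1=0xad r2=0x68 r3=0x5a  N=0 Z=0
after  1: r0=0xf8 r1=0x58 r2=0x68 r3=0x5a  N=0 Z=0
after  2: r0=0xf8 r1=0x58 r2=0x68 r3=0x58  N=0 Z=0
after  3: r0=0xf8 r1=0x58 r2=0x48 r3=0x58  N=0 Z=0
after  4: r0=0xf8 r1=0x58 r2=0x48 r3=0x48  N=0 Z=0
after  5: r0=0xf8 r1=0x48 r2=0x48 r3=0x48  N=0 Z=0
after  6: r0=0x48 r1=0x48 r2=0x48 r3=0x48  N=0 Z=0
-- IRQ taken; context saved, return-PC = 7 --
mismatch: r0: reported 0x4c vs actual 0x48

BAD = r0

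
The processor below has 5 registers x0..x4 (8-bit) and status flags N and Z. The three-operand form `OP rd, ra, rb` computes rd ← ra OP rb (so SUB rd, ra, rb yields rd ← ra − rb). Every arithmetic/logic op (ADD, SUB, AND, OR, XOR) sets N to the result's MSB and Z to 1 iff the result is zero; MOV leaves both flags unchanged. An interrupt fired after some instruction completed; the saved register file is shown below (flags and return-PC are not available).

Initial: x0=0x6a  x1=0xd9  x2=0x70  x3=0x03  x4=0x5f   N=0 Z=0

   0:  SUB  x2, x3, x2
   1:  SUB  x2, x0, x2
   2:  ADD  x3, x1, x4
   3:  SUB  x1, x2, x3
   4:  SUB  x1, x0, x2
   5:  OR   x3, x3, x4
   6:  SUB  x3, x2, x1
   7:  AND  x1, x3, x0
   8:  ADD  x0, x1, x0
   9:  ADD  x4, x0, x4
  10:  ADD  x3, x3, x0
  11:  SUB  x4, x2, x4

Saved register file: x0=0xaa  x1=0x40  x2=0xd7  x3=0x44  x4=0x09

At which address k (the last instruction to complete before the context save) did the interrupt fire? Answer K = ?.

K = 9

after  0: x0=0x6a x1=0xd9 x2=0x93 x3=0x03 x4=0x5f  N=1 Z=0
after  1: x0=0x6a x1=0xd9 x2=0xd7 x3=0x03 x4=0x5f  N=1 Z=0
after  2: x0=0x6a x1=0xd9 x2=0xd7 x3=0x38 x4=0x5f  N=0 Z=0
after  3: x0=0x6a x1=0x9f x2=0xd7 x3=0x38 x4=0x5f  N=1 Z=0
after  4: x0=0x6a x1=0x93 x2=0xd7 x3=0x38 x4=0x5f  N=1 Z=0
after  5: x0=0x6a x1=0x93 x2=0xd7 x3=0x7f x4=0x5f  N=0 Z=0
after  6: x0=0x6a x1=0x93 x2=0xd7 x3=0x44 x4=0x5f  N=0 Z=0
after  7: x0=0x6a x1=0x40 x2=0xd7 x3=0x44 x4=0x5f  N=0 Z=0
after  8: x0=0xaa x1=0x40 x2=0xd7 x3=0x44 x4=0x5f  N=1 Z=0
after  9: x0=0xaa x1=0x40 x2=0xd7 x3=0x44 x4=0x09  N=0 Z=0
-- IRQ taken; context saved, return-PC = 10 --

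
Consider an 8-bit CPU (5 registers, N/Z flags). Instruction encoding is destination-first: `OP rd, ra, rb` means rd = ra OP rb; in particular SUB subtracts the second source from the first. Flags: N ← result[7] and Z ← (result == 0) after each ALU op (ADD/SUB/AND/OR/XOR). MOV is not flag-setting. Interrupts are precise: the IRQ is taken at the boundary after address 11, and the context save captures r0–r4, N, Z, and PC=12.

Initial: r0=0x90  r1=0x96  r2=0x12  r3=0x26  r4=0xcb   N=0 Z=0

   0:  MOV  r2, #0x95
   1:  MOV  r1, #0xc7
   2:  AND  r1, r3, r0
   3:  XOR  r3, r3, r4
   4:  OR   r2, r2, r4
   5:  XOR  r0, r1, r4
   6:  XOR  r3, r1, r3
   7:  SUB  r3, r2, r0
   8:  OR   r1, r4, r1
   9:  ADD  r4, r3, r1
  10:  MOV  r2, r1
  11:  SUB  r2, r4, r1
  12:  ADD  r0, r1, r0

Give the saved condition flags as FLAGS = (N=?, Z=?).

FLAGS = (N=0, Z=0)

after  0: r0=0x90 r1=0x96 r2=0x95 r3=0x26 r4=0xcb  N=0 Z=0
after  1: r0=0x90 r1=0xc7 r2=0x95 r3=0x26 r4=0xcb  N=0 Z=0
after  2: r0=0x90 r1=0x00 r2=0x95 r3=0x26 r4=0xcb  N=0 Z=1
after  3: r0=0x90 r1=0x00 r2=0x95 r3=0xed r4=0xcb  N=1 Z=0
after  4: r0=0x90 r1=0x00 r2=0xdf r3=0xed r4=0xcb  N=1 Z=0
after  5: r0=0xcb r1=0x00 r2=0xdf r3=0xed r4=0xcb  N=1 Z=0
after  6: r0=0xcb r1=0x00 r2=0xdf r3=0xed r4=0xcb  N=1 Z=0
after  7: r0=0xcb r1=0x00 r2=0xdf r3=0x14 r4=0xcb  N=0 Z=0
after  8: r0=0xcb r1=0xcb r2=0xdf r3=0x14 r4=0xcb  N=1 Z=0
after  9: r0=0xcb r1=0xcb r2=0xdf r3=0x14 r4=0xdf  N=1 Z=0
after 10: r0=0xcb r1=0xcb r2=0xcb r3=0x14 r4=0xdf  N=1 Z=0
after 11: r0=0xcb r1=0xcb r2=0x14 r3=0x14 r4=0xdf  N=0 Z=0
-- IRQ taken; context saved, return-PC = 12 --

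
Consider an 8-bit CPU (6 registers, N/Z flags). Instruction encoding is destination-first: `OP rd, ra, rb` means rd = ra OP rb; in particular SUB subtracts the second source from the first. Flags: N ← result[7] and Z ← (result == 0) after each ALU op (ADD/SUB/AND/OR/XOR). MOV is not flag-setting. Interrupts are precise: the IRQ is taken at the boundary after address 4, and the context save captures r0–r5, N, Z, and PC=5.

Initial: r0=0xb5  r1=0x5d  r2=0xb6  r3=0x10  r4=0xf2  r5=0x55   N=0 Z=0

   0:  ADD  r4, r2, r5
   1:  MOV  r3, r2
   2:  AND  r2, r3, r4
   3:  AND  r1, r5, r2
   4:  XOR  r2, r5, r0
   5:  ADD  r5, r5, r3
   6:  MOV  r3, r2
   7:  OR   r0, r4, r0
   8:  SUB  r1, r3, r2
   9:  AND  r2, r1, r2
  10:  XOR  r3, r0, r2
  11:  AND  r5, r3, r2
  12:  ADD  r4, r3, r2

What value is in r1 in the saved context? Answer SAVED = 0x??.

after  0: r0=0xb5 r1=0x5d r2=0xb6 r3=0x10 r4=0x0b r5=0x55  N=0 Z=0
after  1: r0=0xb5 r1=0x5d r2=0xb6 r3=0xb6 r4=0x0b r5=0x55  N=0 Z=0
after  2: r0=0xb5 r1=0x5d r2=0x02 r3=0xb6 r4=0x0b r5=0x55  N=0 Z=0
after  3: r0=0xb5 r1=0x00 r2=0x02 r3=0xb6 r4=0x0b r5=0x55  N=0 Z=1
after  4: r0=0xb5 r1=0x00 r2=0xe0 r3=0xb6 r4=0x0b r5=0x55  N=1 Z=0
-- IRQ taken; context saved, return-PC = 5 --

SAVED = 0x00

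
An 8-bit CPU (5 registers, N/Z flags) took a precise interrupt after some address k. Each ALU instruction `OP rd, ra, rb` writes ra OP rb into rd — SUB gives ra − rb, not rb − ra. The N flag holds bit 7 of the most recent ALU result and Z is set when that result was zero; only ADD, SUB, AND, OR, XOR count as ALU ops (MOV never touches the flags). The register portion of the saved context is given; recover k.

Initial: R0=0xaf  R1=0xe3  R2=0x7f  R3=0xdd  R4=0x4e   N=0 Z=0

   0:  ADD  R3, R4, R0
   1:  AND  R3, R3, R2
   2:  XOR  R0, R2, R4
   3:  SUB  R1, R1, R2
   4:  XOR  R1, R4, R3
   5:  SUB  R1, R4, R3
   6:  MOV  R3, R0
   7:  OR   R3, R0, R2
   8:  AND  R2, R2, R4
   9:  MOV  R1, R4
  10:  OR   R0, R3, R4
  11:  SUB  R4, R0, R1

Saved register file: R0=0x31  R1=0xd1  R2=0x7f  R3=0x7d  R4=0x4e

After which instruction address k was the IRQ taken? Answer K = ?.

after  0: R0=0xaf R1=0xe3 R2=0x7f R3=0xfd R4=0x4e  N=1 Z=0
after  1: R0=0xaf R1=0xe3 R2=0x7f R3=0x7d R4=0x4e  N=0 Z=0
after  2: R0=0x31 R1=0xe3 R2=0x7f R3=0x7d R4=0x4e  N=0 Z=0
after  3: R0=0x31 R1=0x64 R2=0x7f R3=0x7d R4=0x4e  N=0 Z=0
after  4: R0=0x31 R1=0x33 R2=0x7f R3=0x7d R4=0x4e  N=0 Z=0
after  5: R0=0x31 R1=0xd1 R2=0x7f R3=0x7d R4=0x4e  N=1 Z=0
-- IRQ taken; context saved, return-PC = 6 --

K = 5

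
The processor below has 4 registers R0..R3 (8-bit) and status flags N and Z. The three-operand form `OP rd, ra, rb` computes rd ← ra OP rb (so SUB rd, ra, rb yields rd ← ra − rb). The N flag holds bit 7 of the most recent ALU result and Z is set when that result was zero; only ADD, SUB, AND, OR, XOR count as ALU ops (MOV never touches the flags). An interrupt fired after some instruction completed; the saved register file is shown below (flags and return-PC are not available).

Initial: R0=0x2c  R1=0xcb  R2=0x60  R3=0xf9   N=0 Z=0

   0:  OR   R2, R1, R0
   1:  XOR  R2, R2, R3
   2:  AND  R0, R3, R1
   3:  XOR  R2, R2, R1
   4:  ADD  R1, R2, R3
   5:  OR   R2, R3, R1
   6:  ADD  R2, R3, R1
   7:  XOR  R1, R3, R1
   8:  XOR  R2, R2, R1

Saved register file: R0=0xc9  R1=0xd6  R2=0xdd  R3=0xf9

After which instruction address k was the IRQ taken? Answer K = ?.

after  0: R0=0x2c R1=0xcb R2=0xef R3=0xf9  N=1 Z=0
after  1: R0=0x2c R1=0xcb R2=0x16 R3=0xf9  N=0 Z=0
after  2: R0=0xc9 R1=0xcb R2=0x16 R3=0xf9  N=1 Z=0
after  3: R0=0xc9 R1=0xcb R2=0xdd R3=0xf9  N=1 Z=0
after  4: R0=0xc9 R1=0xd6 R2=0xdd R3=0xf9  N=1 Z=0
-- IRQ taken; context saved, return-PC = 5 --

K = 4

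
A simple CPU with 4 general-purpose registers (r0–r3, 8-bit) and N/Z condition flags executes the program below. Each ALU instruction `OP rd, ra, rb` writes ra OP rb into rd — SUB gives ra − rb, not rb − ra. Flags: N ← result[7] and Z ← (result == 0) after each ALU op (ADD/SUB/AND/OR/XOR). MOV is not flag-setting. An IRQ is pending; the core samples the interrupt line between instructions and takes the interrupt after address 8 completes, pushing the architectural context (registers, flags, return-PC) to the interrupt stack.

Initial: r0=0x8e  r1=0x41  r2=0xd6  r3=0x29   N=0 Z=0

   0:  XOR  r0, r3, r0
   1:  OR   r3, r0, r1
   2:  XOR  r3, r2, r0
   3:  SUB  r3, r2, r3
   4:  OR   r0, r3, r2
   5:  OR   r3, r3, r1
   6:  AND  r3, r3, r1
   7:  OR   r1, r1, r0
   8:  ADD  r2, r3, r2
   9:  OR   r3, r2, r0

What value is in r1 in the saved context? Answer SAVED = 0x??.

after  0: r0=0xa7 r1=0x41 r2=0xd6 r3=0x29  N=1 Z=0
after  1: r0=0xa7 r1=0x41 r2=0xd6 r3=0xe7  N=1 Z=0
after  2: r0=0xa7 r1=0x41 r2=0xd6 r3=0x71  N=0 Z=0
after  3: r0=0xa7 r1=0x41 r2=0xd6 r3=0x65  N=0 Z=0
after  4: r0=0xf7 r1=0x41 r2=0xd6 r3=0x65  N=1 Z=0
after  5: r0=0xf7 r1=0x41 r2=0xd6 r3=0x65  N=0 Z=0
after  6: r0=0xf7 r1=0x41 r2=0xd6 r3=0x41  N=0 Z=0
after  7: r0=0xf7 r1=0xf7 r2=0xd6 r3=0x41  N=1 Z=0
after  8: r0=0xf7 r1=0xf7 r2=0x17 r3=0x41  N=0 Z=0
-- IRQ taken; context saved, return-PC = 9 --

SAVED = 0xf7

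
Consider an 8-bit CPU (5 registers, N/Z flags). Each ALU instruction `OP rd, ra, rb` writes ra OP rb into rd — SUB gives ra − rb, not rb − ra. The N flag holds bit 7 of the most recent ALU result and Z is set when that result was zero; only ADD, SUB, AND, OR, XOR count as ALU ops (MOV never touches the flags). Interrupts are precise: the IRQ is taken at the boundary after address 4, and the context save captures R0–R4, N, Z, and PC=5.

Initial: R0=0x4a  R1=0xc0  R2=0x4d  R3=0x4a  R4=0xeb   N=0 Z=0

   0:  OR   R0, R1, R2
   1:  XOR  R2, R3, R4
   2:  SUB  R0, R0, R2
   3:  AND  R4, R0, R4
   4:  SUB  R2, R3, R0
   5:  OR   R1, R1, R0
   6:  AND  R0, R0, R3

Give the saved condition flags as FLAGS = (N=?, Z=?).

after  0: R0=0xcd R1=0xc0 R2=0x4d R3=0x4a R4=0xeb  N=1 Z=0
after  1: R0=0xcd R1=0xc0 R2=0xa1 R3=0x4a R4=0xeb  N=1 Z=0
after  2: R0=0x2c R1=0xc0 R2=0xa1 R3=0x4a R4=0xeb  N=0 Z=0
after  3: R0=0x2c R1=0xc0 R2=0xa1 R3=0x4a R4=0x28  N=0 Z=0
after  4: R0=0x2c R1=0xc0 R2=0x1e R3=0x4a R4=0x28  N=0 Z=0
-- IRQ taken; context saved, return-PC = 5 --

FLAGS = (N=0, Z=0)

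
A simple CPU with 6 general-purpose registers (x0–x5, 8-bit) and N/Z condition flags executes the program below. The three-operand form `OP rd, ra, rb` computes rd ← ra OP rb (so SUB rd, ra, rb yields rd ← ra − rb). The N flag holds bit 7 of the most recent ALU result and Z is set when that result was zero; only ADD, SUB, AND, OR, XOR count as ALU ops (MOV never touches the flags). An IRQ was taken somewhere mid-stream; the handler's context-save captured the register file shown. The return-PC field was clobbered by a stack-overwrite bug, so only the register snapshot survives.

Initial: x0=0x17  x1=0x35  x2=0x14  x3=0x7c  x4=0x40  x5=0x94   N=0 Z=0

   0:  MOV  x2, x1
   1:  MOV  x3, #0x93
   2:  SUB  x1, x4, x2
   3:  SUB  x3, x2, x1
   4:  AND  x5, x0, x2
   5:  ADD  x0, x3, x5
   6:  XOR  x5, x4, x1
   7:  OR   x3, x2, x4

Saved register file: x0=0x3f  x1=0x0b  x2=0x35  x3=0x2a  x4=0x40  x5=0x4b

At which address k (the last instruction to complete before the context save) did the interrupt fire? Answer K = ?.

after  0: x0=0x17 x1=0x35 x2=0x35 x3=0x7c x4=0x40 x5=0x94  N=0 Z=0
after  1: x0=0x17 x1=0x35 x2=0x35 x3=0x93 x4=0x40 x5=0x94  N=0 Z=0
after  2: x0=0x17 x1=0x0b x2=0x35 x3=0x93 x4=0x40 x5=0x94  N=0 Z=0
after  3: x0=0x17 x1=0x0b x2=0x35 x3=0x2a x4=0x40 x5=0x94  N=0 Z=0
after  4: x0=0x17 x1=0x0b x2=0x35 x3=0x2a x4=0x40 x5=0x15  N=0 Z=0
after  5: x0=0x3f x1=0x0b x2=0x35 x3=0x2a x4=0x40 x5=0x15  N=0 Z=0
after  6: x0=0x3f x1=0x0b x2=0x35 x3=0x2a x4=0x40 x5=0x4b  N=0 Z=0
-- IRQ taken; context saved, return-PC = 7 --

K = 6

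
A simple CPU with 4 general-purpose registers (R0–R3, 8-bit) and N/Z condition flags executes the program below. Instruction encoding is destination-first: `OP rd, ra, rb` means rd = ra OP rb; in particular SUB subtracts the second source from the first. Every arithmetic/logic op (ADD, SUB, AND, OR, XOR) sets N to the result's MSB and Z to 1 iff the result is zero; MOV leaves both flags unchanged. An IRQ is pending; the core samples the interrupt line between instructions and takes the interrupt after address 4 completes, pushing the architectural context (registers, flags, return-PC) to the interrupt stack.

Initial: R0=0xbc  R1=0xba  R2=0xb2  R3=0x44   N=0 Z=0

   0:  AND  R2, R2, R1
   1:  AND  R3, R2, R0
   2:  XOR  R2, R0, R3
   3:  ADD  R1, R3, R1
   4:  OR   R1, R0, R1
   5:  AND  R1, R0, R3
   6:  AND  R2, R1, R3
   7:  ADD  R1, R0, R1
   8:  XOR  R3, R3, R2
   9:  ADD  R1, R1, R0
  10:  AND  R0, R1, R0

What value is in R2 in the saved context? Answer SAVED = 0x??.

after  0: R0=0xbc R1=0xba R2=0xb2 R3=0x44  N=1 Z=0
after  1: R0=0xbc R1=0xba R2=0xb2 R3=0xb0  N=1 Z=0
after  2: R0=0xbc R1=0xba R2=0x0c R3=0xb0  N=0 Z=0
after  3: R0=0xbc R1=0x6a R2=0x0c R3=0xb0  N=0 Z=0
after  4: R0=0xbc R1=0xfe R2=0x0c R3=0xb0  N=1 Z=0
-- IRQ taken; context saved, return-PC = 5 --

SAVED = 0x0c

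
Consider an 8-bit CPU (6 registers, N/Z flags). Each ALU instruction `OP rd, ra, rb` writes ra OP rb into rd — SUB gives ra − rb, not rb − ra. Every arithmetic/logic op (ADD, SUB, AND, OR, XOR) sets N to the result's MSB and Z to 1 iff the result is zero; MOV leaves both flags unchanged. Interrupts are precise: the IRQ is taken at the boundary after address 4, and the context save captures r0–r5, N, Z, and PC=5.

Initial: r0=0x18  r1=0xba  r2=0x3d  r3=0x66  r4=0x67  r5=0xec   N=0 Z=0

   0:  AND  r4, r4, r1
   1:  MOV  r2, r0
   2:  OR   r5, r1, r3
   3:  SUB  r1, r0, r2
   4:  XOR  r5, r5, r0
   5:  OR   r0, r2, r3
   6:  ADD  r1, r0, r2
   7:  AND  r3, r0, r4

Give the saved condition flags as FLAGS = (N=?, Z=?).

after  0: r0=0x18 r1=0xba r2=0x3d r3=0x66 r4=0x22 r5=0xec  N=0 Z=0
after  1: r0=0x18 r1=0xba r2=0x18 r3=0x66 r4=0x22 r5=0xec  N=0 Z=0
after  2: r0=0x18 r1=0xba r2=0x18 r3=0x66 r4=0x22 r5=0xfe  N=1 Z=0
after  3: r0=0x18 r1=0x00 r2=0x18 r3=0x66 r4=0x22 r5=0xfe  N=0 Z=1
after  4: r0=0x18 r1=0x00 r2=0x18 r3=0x66 r4=0x22 r5=0xe6  N=1 Z=0
-- IRQ taken; context saved, return-PC = 5 --

FLAGS = (N=1, Z=0)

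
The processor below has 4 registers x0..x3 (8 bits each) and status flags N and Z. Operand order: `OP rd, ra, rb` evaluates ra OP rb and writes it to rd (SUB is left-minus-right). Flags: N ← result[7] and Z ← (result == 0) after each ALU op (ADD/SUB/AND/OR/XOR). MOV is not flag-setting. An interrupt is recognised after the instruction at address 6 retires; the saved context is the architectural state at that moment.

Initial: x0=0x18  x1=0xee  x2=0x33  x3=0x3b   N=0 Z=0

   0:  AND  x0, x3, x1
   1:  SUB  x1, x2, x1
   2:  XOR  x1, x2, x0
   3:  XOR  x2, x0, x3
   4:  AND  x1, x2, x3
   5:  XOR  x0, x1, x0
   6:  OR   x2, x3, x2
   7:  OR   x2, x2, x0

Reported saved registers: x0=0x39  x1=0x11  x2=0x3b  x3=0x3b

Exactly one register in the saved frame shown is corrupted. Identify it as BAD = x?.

BAD = x0

after  0: x0=0x2a x1=0xee x2=0x33 x3=0x3b  N=0 Z=0
after  1: x0=0x2a x1=0x45 x2=0x33 x3=0x3b  N=0 Z=0
after  2: x0=0x2a x1=0x19 x2=0x33 x3=0x3b  N=0 Z=0
after  3: x0=0x2a x1=0x19 x2=0x11 x3=0x3b  N=0 Z=0
after  4: x0=0x2a x1=0x11 x2=0x11 x3=0x3b  N=0 Z=0
after  5: x0=0x3b x1=0x11 x2=0x11 x3=0x3b  N=0 Z=0
after  6: x0=0x3b x1=0x11 x2=0x3b x3=0x3b  N=0 Z=0
-- IRQ taken; context saved, return-PC = 7 --
mismatch: x0: reported 0x39 vs actual 0x3b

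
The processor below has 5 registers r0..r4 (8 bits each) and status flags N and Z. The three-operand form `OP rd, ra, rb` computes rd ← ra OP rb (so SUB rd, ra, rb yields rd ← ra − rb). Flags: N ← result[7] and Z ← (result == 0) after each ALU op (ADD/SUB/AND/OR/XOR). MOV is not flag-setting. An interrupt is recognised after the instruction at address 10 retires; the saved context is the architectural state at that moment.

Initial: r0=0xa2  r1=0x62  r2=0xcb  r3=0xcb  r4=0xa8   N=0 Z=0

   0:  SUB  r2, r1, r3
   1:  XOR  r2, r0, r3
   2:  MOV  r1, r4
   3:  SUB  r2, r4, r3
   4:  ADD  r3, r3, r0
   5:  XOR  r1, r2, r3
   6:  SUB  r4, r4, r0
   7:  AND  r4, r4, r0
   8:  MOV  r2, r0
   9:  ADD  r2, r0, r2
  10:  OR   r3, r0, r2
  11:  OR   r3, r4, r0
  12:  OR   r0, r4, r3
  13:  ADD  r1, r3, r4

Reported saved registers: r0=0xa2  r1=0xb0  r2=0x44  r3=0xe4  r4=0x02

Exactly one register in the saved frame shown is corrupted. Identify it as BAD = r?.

BAD = r3

after  0: r0=0xa2 r1=0x62 r2=0x97 r3=0xcb r4=0xa8  N=1 Z=0
after  1: r0=0xa2 r1=0x62 r2=0x69 r3=0xcb r4=0xa8  N=0 Z=0
after  2: r0=0xa2 r1=0xa8 r2=0x69 r3=0xcb r4=0xa8  N=0 Z=0
after  3: r0=0xa2 r1=0xa8 r2=0xdd r3=0xcb r4=0xa8  N=1 Z=0
after  4: r0=0xa2 r1=0xa8 r2=0xdd r3=0x6d r4=0xa8  N=0 Z=0
after  5: r0=0xa2 r1=0xb0 r2=0xdd r3=0x6d r4=0xa8  N=1 Z=0
after  6: r0=0xa2 r1=0xb0 r2=0xdd r3=0x6d r4=0x06  N=0 Z=0
after  7: r0=0xa2 r1=0xb0 r2=0xdd r3=0x6d r4=0x02  N=0 Z=0
after  8: r0=0xa2 r1=0xb0 r2=0xa2 r3=0x6d r4=0x02  N=0 Z=0
after  9: r0=0xa2 r1=0xb0 r2=0x44 r3=0x6d r4=0x02  N=0 Z=0
after 10: r0=0xa2 r1=0xb0 r2=0x44 r3=0xe6 r4=0x02  N=1 Z=0
-- IRQ taken; context saved, return-PC = 11 --
mismatch: r3: reported 0xe4 vs actual 0xe6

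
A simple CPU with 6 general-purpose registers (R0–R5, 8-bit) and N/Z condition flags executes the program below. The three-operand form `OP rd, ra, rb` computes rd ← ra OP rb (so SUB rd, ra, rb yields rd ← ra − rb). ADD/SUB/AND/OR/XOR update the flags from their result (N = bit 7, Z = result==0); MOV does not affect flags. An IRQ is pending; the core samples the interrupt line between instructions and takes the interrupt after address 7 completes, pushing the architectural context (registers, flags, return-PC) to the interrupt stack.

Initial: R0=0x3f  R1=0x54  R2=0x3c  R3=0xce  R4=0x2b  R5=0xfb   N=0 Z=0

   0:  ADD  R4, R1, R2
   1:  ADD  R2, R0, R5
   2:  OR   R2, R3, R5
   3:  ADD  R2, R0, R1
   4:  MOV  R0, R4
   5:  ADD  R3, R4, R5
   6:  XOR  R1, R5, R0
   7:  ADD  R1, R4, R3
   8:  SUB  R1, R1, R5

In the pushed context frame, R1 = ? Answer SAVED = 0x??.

SAVED = 0x1b

after  0: R0=0x3f R1=0x54 R2=0x3c R3=0xce R4=0x90 R5=0xfb  N=1 Z=0
after  1: R0=0x3f R1=0x54 R2=0x3a R3=0xce R4=0x90 R5=0xfb  N=0 Z=0
after  2: R0=0x3f R1=0x54 R2=0xff R3=0xce R4=0x90 R5=0xfb  N=1 Z=0
after  3: R0=0x3f R1=0x54 R2=0x93 R3=0xce R4=0x90 R5=0xfb  N=1 Z=0
after  4: R0=0x90 R1=0x54 R2=0x93 R3=0xce R4=0x90 R5=0xfb  N=1 Z=0
after  5: R0=0x90 R1=0x54 R2=0x93 R3=0x8b R4=0x90 R5=0xfb  N=1 Z=0
after  6: R0=0x90 R1=0x6b R2=0x93 R3=0x8b R4=0x90 R5=0xfb  N=0 Z=0
after  7: R0=0x90 R1=0x1b R2=0x93 R3=0x8b R4=0x90 R5=0xfb  N=0 Z=0
-- IRQ taken; context saved, return-PC = 8 --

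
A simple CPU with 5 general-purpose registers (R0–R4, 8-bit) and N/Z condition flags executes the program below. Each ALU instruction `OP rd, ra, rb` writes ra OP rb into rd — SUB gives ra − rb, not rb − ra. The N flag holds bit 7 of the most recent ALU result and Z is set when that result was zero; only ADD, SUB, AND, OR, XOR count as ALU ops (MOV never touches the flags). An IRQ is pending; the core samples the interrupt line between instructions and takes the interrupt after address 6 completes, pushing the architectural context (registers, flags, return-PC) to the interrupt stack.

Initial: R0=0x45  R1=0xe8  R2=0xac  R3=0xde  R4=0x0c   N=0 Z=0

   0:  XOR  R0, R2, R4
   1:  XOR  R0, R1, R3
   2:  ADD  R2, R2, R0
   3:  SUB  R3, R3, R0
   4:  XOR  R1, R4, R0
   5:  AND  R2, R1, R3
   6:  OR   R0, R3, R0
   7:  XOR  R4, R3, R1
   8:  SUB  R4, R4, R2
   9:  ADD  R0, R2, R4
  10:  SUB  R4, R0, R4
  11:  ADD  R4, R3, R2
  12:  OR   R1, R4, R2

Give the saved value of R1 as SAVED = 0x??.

SAVED = 0x3a

after  0: R0=0xa0 R1=0xe8 R2=0xac R3=0xde R4=0x0c  N=1 Z=0
after  1: R0=0x36 R1=0xe8 R2=0xac R3=0xde R4=0x0c  N=0 Z=0
after  2: R0=0x36 R1=0xe8 R2=0xe2 R3=0xde R4=0x0c  N=1 Z=0
after  3: R0=0x36 R1=0xe8 R2=0xe2 R3=0xa8 R4=0x0c  N=1 Z=0
after  4: R0=0x36 R1=0x3a R2=0xe2 R3=0xa8 R4=0x0c  N=0 Z=0
after  5: R0=0x36 R1=0x3a R2=0x28 R3=0xa8 R4=0x0c  N=0 Z=0
after  6: R0=0xbe R1=0x3a R2=0x28 R3=0xa8 R4=0x0c  N=1 Z=0
-- IRQ taken; context saved, return-PC = 7 --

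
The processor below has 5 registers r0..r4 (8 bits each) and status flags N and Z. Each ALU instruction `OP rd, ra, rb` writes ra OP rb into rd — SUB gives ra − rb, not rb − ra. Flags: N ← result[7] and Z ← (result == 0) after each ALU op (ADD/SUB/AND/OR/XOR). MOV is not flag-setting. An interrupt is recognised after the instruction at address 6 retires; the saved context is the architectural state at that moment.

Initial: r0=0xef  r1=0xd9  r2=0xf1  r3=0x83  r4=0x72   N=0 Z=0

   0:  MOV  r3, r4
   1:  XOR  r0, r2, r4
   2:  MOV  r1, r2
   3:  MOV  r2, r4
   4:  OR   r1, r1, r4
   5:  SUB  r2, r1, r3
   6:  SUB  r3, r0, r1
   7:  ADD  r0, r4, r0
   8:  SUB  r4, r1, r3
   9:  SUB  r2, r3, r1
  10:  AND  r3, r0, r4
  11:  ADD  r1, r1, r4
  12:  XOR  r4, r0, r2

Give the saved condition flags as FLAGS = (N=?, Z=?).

after  0: r0=0xef r1=0xd9 r2=0xf1 r3=0x72 r4=0x72  N=0 Z=0
after  1: r0=0x83 r1=0xd9 r2=0xf1 r3=0x72 r4=0x72  N=1 Z=0
after  2: r0=0x83 r1=0xf1 r2=0xf1 r3=0x72 r4=0x72  N=1 Z=0
after  3: r0=0x83 r1=0xf1 r2=0x72 r3=0x72 r4=0x72  N=1 Z=0
after  4: r0=0x83 r1=0xf3 r2=0x72 r3=0x72 r4=0x72  N=1 Z=0
after  5: r0=0x83 r1=0xf3 r2=0x81 r3=0x72 r4=0x72  N=1 Z=0
after  6: r0=0x83 r1=0xf3 r2=0x81 r3=0x90 r4=0x72  N=1 Z=0
-- IRQ taken; context saved, return-PC = 7 --

FLAGS = (N=1, Z=0)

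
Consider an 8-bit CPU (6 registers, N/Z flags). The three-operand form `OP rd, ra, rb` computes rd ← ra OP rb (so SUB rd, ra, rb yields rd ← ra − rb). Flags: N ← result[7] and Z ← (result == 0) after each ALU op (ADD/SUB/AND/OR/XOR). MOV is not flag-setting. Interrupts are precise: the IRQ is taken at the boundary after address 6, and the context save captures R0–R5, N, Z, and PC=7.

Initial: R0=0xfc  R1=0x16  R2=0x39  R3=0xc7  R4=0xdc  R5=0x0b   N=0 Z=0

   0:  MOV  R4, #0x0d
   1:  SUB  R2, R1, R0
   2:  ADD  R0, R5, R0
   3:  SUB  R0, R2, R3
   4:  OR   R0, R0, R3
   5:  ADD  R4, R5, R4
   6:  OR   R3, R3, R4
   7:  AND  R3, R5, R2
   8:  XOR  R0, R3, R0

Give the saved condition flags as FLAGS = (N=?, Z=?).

FLAGS = (N=1, Z=0)

after  0: R0=0xfc R1=0x16 R2=0x39 R3=0xc7 R4=0x0d R5=0x0b  N=0 Z=0
after  1: R0=0xfc R1=0x16 R2=0x1a R3=0xc7 R4=0x0d R5=0x0b  N=0 Z=0
after  2: R0=0x07 R1=0x16 R2=0x1a R3=0xc7 R4=0x0d R5=0x0b  N=0 Z=0
after  3: R0=0x53 R1=0x16 R2=0x1a R3=0xc7 R4=0x0d R5=0x0b  N=0 Z=0
after  4: R0=0xd7 R1=0x16 R2=0x1a R3=0xc7 R4=0x0d R5=0x0b  N=1 Z=0
after  5: R0=0xd7 R1=0x16 R2=0x1a R3=0xc7 R4=0x18 R5=0x0b  N=0 Z=0
after  6: R0=0xd7 R1=0x16 R2=0x1a R3=0xdf R4=0x18 R5=0x0b  N=1 Z=0
-- IRQ taken; context saved, return-PC = 7 --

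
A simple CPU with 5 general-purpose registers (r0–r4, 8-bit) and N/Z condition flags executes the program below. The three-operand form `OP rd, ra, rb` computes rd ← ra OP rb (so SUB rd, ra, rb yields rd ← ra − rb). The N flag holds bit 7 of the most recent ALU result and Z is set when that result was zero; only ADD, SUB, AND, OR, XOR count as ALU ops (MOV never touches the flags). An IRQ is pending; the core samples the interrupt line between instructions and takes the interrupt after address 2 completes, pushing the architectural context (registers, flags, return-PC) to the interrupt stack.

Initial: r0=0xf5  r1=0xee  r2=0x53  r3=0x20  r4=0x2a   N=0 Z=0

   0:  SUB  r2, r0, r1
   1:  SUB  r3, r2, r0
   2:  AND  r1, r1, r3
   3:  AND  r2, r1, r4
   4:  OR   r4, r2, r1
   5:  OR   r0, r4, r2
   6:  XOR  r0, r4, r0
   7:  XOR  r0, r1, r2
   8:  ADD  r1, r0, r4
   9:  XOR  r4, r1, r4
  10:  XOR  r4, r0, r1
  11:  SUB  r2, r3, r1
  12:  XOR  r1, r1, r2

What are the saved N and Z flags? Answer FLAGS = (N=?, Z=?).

after  0: r0=0xf5 r1=0xee r2=0x07 r3=0x20 r4=0x2a  N=0 Z=0
after  1: r0=0xf5 r1=0xee r2=0x07 r3=0x12 r4=0x2a  N=0 Z=0
after  2: r0=0xf5 r1=0x02 r2=0x07 r3=0x12 r4=0x2a  N=0 Z=0
-- IRQ taken; context saved, return-PC = 3 --

FLAGS = (N=0, Z=0)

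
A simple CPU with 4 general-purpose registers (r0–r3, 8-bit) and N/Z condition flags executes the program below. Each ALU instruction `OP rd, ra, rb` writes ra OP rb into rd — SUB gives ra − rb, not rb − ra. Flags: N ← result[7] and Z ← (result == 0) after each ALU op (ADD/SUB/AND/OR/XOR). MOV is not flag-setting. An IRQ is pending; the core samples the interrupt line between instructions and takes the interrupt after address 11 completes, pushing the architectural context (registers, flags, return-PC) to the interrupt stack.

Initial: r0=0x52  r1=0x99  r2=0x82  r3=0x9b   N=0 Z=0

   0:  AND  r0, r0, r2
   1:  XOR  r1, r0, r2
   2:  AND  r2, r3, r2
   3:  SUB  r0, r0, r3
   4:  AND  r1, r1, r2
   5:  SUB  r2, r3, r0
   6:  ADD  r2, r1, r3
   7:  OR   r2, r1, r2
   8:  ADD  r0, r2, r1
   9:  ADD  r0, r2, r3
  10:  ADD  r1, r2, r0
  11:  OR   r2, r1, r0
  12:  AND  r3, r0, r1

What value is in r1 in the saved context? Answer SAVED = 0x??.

SAVED = 0xd1

after  0: r0=0x02 r1=0x99 r2=0x82 r3=0x9b  N=0 Z=0
after  1: r0=0x02 r1=0x80 r2=0x82 r3=0x9b  N=1 Z=0
after  2: r0=0x02 r1=0x80 r2=0x82 r3=0x9b  N=1 Z=0
after  3: r0=0x67 r1=0x80 r2=0x82 r3=0x9b  N=0 Z=0
after  4: r0=0x67 r1=0x80 r2=0x82 r3=0x9b  N=1 Z=0
after  5: r0=0x67 r1=0x80 r2=0x34 r3=0x9b  N=0 Z=0
after  6: r0=0x67 r1=0x80 r2=0x1b r3=0x9b  N=0 Z=0
after  7: r0=0x67 r1=0x80 r2=0x9b r3=0x9b  N=1 Z=0
after  8: r0=0x1b r1=0x80 r2=0x9b r3=0x9b  N=0 Z=0
after  9: r0=0x36 r1=0x80 r2=0x9b r3=0x9b  N=0 Z=0
after 10: r0=0x36 r1=0xd1 r2=0x9b r3=0x9b  N=1 Z=0
after 11: r0=0x36 r1=0xd1 r2=0xf7 r3=0x9b  N=1 Z=0
-- IRQ taken; context saved, return-PC = 12 --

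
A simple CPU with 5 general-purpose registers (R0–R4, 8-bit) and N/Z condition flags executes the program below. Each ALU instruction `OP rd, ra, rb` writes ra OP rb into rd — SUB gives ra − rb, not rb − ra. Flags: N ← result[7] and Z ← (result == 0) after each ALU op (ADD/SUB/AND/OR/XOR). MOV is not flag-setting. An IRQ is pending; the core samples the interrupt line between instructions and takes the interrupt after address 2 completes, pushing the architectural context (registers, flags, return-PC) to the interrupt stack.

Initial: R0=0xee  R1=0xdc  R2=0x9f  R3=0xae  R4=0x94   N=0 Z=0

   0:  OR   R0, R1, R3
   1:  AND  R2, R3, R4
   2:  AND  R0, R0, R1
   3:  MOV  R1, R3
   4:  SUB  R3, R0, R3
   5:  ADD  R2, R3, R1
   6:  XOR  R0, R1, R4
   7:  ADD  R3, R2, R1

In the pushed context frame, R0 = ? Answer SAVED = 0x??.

SAVED = 0xdc

after  0: R0=0xfe R1=0xdc R2=0x9f R3=0xae R4=0x94  N=1 Z=0
after  1: R0=0xfe R1=0xdc R2=0x84 R3=0xae R4=0x94  N=1 Z=0
after  2: R0=0xdc R1=0xdc R2=0x84 R3=0xae R4=0x94  N=1 Z=0
-- IRQ taken; context saved, return-PC = 3 --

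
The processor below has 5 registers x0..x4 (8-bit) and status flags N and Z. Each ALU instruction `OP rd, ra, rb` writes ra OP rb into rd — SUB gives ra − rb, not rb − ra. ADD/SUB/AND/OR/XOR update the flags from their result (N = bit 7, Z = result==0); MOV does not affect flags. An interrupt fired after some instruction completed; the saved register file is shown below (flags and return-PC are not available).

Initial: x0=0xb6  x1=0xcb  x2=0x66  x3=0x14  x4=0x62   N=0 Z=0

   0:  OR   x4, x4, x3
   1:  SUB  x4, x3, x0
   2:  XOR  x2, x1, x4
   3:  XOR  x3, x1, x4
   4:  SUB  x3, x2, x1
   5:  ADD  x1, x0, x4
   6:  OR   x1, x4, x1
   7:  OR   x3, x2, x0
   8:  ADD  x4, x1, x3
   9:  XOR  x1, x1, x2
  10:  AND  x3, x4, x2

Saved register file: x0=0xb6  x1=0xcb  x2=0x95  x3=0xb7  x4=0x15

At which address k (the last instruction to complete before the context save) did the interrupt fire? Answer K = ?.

after  0: x0=0xb6 x1=0xcb x2=0x66 x3=0x14 x4=0x76  N=0 Z=0
after  1: x0=0xb6 x1=0xcb x2=0x66 x3=0x14 x4=0x5e  N=0 Z=0
after  2: x0=0xb6 x1=0xcb x2=0x95 x3=0x14 x4=0x5e  N=1 Z=0
after  3: x0=0xb6 x1=0xcb x2=0x95 x3=0x95 x4=0x5e  N=1 Z=0
after  4: x0=0xb6 x1=0xcb x2=0x95 x3=0xca x4=0x5e  N=1 Z=0
after  5: x0=0xb6 x1=0x14 x2=0x95 x3=0xca x4=0x5e  N=0 Z=0
after  6: x0=0xb6 x1=0x5e x2=0x95 x3=0xca x4=0x5e  N=0 Z=0
after  7: x0=0xb6 x1=0x5e x2=0x95 x3=0xb7 x4=0x5e  N=1 Z=0
after  8: x0=0xb6 x1=0x5e x2=0x95 x3=0xb7 x4=0x15  N=0 Z=0
after  9: x0=0xb6 x1=0xcb x2=0x95 x3=0xb7 x4=0x15  N=1 Z=0
-- IRQ taken; context saved, return-PC = 10 --

K = 9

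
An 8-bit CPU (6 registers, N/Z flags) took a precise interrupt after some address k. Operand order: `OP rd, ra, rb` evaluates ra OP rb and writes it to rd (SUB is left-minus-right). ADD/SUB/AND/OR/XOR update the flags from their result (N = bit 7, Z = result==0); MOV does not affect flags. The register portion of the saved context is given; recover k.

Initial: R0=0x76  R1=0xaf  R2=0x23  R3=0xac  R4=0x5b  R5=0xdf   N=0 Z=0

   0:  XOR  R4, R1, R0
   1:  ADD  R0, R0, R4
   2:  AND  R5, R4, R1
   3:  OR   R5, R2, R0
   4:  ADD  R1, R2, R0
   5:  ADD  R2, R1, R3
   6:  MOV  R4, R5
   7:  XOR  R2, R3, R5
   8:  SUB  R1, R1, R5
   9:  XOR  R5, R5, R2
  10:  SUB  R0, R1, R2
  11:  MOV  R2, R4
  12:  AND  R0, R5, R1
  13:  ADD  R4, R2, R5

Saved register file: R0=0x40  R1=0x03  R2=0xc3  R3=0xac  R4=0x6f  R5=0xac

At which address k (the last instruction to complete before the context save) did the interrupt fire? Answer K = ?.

after  0: R0=0x76 R1=0xaf R2=0x23 R3=0xac R4=0xd9 R5=0xdf  N=1 Z=0
after  1: R0=0x4f R1=0xaf R2=0x23 R3=0xac R4=0xd9 R5=0xdf  N=0 Z=0
after  2: R0=0x4f R1=0xaf R2=0x23 R3=0xac R4=0xd9 R5=0x89  N=1 Z=0
after  3: R0=0x4f R1=0xaf R2=0x23 R3=0xac R4=0xd9 R5=0x6f  N=0 Z=0
after  4: R0=0x4f R1=0x72 R2=0x23 R3=0xac R4=0xd9 R5=0x6f  N=0 Z=0
after  5: R0=0x4f R1=0x72 R2=0x1e R3=0xac R4=0xd9 R5=0x6f  N=0 Z=0
after  6: R0=0x4f R1=0x72 R2=0x1e R3=0xac R4=0x6f R5=0x6f  N=0 Z=0
after  7: R0=0x4f R1=0x72 R2=0xc3 R3=0xac R4=0x6f R5=0x6f  N=1 Z=0
after  8: R0=0x4f R1=0x03 R2=0xc3 R3=0xac R4=0x6f R5=0x6f  N=0 Z=0
after  9: R0=0x4f R1=0x03 R2=0xc3 R3=0xac R4=0x6f R5=0xac  N=1 Z=0
after 10: R0=0x40 R1=0x03 R2=0xc3 R3=0xac R4=0x6f R5=0xac  N=0 Z=0
-- IRQ taken; context saved, return-PC = 11 --

K = 10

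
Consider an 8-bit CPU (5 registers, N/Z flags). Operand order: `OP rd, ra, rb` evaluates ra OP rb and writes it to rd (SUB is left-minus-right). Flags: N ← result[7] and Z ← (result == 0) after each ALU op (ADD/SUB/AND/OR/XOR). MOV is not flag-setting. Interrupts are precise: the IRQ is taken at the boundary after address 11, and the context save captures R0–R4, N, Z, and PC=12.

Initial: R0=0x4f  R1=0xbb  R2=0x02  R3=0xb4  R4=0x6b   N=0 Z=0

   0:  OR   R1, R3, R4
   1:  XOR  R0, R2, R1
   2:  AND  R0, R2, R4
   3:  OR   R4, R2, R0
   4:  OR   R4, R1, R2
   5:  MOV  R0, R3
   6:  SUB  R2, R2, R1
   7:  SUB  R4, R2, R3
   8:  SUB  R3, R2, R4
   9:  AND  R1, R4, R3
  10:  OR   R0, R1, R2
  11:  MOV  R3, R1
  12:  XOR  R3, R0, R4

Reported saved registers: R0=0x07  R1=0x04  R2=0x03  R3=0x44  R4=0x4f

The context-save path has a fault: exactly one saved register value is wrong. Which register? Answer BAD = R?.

BAD = R3

after  0: R0=0x4f R1=0xff R2=0x02 R3=0xb4 R4=0x6b  N=1 Z=0
after  1: R0=0xfd R1=0xff R2=0x02 R3=0xb4 R4=0x6b  N=1 Z=0
after  2: R0=0x02 R1=0xff R2=0x02 R3=0xb4 R4=0x6b  N=0 Z=0
after  3: R0=0x02 R1=0xff R2=0x02 R3=0xb4 R4=0x02  N=0 Z=0
after  4: R0=0x02 R1=0xff R2=0x02 R3=0xb4 R4=0xff  N=1 Z=0
after  5: R0=0xb4 R1=0xff R2=0x02 R3=0xb4 R4=0xff  N=1 Z=0
after  6: R0=0xb4 R1=0xff R2=0x03 R3=0xb4 R4=0xff  N=0 Z=0
after  7: R0=0xb4 R1=0xff R2=0x03 R3=0xb4 R4=0x4f  N=0 Z=0
after  8: R0=0xb4 R1=0xff R2=0x03 R3=0xb4 R4=0x4f  N=1 Z=0
after  9: R0=0xb4 R1=0x04 R2=0x03 R3=0xb4 R4=0x4f  N=0 Z=0
after 10: R0=0x07 R1=0x04 R2=0x03 R3=0xb4 R4=0x4f  N=0 Z=0
after 11: R0=0x07 R1=0x04 R2=0x03 R3=0x04 R4=0x4f  N=0 Z=0
-- IRQ taken; context saved, return-PC = 12 --
mismatch: R3: reported 0x44 vs actual 0x04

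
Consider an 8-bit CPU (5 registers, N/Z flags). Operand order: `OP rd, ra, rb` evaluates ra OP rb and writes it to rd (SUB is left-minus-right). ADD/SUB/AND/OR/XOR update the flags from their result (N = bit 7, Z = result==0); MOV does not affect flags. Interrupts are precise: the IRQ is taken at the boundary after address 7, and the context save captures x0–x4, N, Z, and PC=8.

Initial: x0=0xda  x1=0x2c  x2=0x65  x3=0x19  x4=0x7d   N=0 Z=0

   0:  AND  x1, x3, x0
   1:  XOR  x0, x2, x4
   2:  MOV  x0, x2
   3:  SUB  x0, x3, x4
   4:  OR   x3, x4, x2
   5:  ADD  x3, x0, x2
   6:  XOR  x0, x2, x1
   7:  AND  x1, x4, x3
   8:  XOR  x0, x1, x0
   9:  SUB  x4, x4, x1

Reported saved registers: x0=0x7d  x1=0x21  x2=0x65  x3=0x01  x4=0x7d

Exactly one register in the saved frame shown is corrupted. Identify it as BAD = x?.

after  0: x0=0xda x1=0x18 x2=0x65 x3=0x19 x4=0x7d  N=0 Z=0
after  1: x0=0x18 x1=0x18 x2=0x65 x3=0x19 x4=0x7d  N=0 Z=0
after  2: x0=0x65 x1=0x18 x2=0x65 x3=0x19 x4=0x7d  N=0 Z=0
after  3: x0=0x9c x1=0x18 x2=0x65 x3=0x19 x4=0x7d  N=1 Z=0
after  4: x0=0x9c x1=0x18 x2=0x65 x3=0x7d x4=0x7d  N=0 Z=0
after  5: x0=0x9c x1=0x18 x2=0x65 x3=0x01 x4=0x7d  N=0 Z=0
after  6: x0=0x7d x1=0x18 x2=0x65 x3=0x01 x4=0x7d  N=0 Z=0
after  7: x0=0x7d x1=0x01 x2=0x65 x3=0x01 x4=0x7d  N=0 Z=0
-- IRQ taken; context saved, return-PC = 8 --
mismatch: x1: reported 0x21 vs actual 0x01

BAD = x1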